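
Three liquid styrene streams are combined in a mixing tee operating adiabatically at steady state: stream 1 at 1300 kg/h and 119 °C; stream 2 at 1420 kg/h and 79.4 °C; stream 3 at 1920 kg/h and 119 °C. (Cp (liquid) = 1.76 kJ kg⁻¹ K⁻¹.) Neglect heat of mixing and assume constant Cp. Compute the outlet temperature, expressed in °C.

No heat crosses the boundary, so H_out = H_in.
T_out = Σ ṁᵢCp,ᵢTᵢ / Σ ṁᵢCp,ᵢ
      = 872830 / 8166.4 = 106.88 °C

T_out = 107 °C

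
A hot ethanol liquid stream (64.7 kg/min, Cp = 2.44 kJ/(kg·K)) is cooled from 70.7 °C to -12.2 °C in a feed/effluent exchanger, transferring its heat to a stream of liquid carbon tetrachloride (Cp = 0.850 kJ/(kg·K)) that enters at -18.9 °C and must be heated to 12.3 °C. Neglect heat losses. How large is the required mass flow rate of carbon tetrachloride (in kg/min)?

ṁ_c = 493 kg/min

Heat released by hot stream: Q = 64.7 × 2.44 × (70.7 − -12.2) = 13087 kJ/min
Energy balance on cold side (adiabatic exchanger): Q = ṁ_c·Cp_c·(T_c,out − T_c,in)
ṁ_c = 13087 / [0.850 × (12.3 − -18.9)] = 493.49 kg/min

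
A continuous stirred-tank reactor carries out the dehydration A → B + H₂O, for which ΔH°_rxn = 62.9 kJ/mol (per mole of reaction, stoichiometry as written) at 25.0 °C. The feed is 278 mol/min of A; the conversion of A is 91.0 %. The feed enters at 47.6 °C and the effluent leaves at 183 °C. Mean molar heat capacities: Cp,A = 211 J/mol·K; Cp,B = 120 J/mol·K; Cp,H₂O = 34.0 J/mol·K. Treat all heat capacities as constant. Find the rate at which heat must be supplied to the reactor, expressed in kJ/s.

Q_in = 360 kJ/s

Extent of reaction ξ = 0.910 × 278 = 252.98 mol/min
Reaction term: ξ·ΔH°_rxn = 252.98 × 62.9 = 15912 kJ/min
Sensible, feed 47.6→25 °C: -1325.7 kJ/min
Outlet flows (mol/min): A 25.02, B 252.98, H₂O 252.98
Sensible, products 25→183 °C: 6989.6 kJ/min
Q = ΔH = 21576 kJ/min = 359.61 kW
Heat supplied = 359.61 kJ/s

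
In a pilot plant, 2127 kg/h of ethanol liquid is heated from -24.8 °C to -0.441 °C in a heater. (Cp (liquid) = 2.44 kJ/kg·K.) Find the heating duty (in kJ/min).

Q = 2110 kJ/min

Q = ṁ·Cp·ΔT = 2127 × 2.44 × (-0.441 − -24.8) = 126420 kJ/h
Converting: 126420 / 3600 s = 35.117 kW
Heating duty = 2107 kJ/min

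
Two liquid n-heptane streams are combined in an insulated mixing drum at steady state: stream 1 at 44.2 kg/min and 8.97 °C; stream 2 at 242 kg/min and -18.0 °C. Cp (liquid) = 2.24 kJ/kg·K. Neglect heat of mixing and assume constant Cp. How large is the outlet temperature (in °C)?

T_out = -13.8 °C

Energy balance with Q = 0: Σ ṁᵢCp,ᵢ(T_out − Tᵢ) = 0
T_out = Σ ṁᵢCp,ᵢTᵢ / Σ ṁᵢCp,ᵢ
      = -8869.3 / 641.09 = -13.835 °C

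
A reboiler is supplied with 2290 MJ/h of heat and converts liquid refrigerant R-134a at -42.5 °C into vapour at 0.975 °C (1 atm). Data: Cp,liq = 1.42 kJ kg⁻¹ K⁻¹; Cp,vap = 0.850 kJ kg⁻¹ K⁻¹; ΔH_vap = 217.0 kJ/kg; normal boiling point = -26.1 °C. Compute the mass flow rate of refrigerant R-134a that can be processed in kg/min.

Δh = 1.42×(-26.1−-42.5) + 217.0 + 0.850×(0.975−-26.1) = 263.3 kJ/kg
Q = 2290 MJ/h = 636.11 kJ/s = 38167 kJ/min
ṁ = Q/Δh = 38167 / 263.3 = 144.95 kg/min

ṁ = 145 kg/min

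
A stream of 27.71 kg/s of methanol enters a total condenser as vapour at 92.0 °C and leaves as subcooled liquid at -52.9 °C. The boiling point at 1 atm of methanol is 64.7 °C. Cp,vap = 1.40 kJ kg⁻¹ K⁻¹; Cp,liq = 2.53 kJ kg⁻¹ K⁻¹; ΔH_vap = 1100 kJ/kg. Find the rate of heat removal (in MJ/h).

vapour 92.0→64.7 °C: -38.22 kJ/kg
condensation at 64.7 °C: -1100 kJ/kg
liquid 64.7→-52.9 °C: -297.53 kJ/kg
Δh = -38.22 + -1100 + -297.53 = -1435.7 kJ/kg
Q = ṁ·Δh = 27.71 kg/s × -1435.7 kJ/kg = -39785 kJ/s
|Q| = 39785 kW = 143220 MJ/h

Q_c = 143000 MJ/h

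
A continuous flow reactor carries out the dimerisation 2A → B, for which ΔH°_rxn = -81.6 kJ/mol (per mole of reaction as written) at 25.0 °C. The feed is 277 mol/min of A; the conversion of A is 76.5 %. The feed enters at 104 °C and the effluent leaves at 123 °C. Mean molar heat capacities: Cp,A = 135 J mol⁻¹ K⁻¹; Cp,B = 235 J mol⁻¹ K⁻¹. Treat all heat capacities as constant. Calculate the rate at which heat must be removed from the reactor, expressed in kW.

Q_out = 138 kW

Extent of reaction ξ = 0.765 × 277 / 2 = 105.95 mol/min
Reaction term: ξ·ΔH°_rxn = 105.95 × -81.6 = -8645.7 kJ/min
Sensible, feed 104→25 °C: -2954.2 kJ/min
Outlet flows (mol/min): A 65.095, B 105.95
Sensible, products 25→123 °C: 3301.3 kJ/min
Q = ΔH = -8298.6 kJ/min = -138.31 kW
Heat removed = 138.31 kW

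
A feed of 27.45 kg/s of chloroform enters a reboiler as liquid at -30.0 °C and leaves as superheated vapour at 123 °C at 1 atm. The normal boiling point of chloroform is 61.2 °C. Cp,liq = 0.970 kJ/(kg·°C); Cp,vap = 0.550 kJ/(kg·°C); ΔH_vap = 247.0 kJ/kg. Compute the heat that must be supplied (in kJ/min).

Q = 608000 kJ/min

liquid -30.0→61.2 °C: 88.464 kJ/kg
vaporisation at 61.2 °C: 247 kJ/kg
vapour 61.2→123 °C: 33.99 kJ/kg
Δh = 88.464 + 247 + 33.99 = 369.45 kJ/kg
Q = ṁ·Δh = 27.45 kg/s × 369.45 kJ/kg = 10142 kJ/s
|Q| = 10142 kW = 608490 kJ/min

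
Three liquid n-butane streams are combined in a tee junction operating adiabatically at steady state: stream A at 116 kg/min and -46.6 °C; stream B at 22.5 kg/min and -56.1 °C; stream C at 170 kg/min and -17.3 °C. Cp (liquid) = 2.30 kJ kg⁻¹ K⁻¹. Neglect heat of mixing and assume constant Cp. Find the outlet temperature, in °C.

Energy balance with Q = 0: Σ ṁᵢCp,ᵢ(T_out − Tᵢ) = 0
Σ ṁᵢCp,ᵢTᵢ = 116×2.30×-46.6 + 22.5×2.30×-56.1 + 170×2.30×-17.3 = -22100
Σ ṁᵢCp,ᵢ = 116×2.30 + 22.5×2.30 + 170×2.30 = 709.55
T_out = -22100 / 709.55 = -31.147 °C

T_out = -31.1 °C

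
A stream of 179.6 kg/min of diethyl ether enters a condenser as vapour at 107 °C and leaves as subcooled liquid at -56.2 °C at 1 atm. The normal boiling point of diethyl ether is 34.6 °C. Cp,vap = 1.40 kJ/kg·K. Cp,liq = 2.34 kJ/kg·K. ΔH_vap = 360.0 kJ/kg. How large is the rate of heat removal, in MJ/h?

vapour 107→34.6 °C: -101.36 kJ/kg
condensation at 34.6 °C: -360 kJ/kg
liquid 34.6→-56.2 °C: -212.47 kJ/kg
Δh = -101.36 + -360 + -212.47 = -673.83 kJ/kg
Q = ṁ·Δh = 179.6 kg/min × -673.83 kJ/kg = -121020 kJ/min
|Q| = 2017 kW = 7261.2 MJ/h

Q_c = 7260 MJ/h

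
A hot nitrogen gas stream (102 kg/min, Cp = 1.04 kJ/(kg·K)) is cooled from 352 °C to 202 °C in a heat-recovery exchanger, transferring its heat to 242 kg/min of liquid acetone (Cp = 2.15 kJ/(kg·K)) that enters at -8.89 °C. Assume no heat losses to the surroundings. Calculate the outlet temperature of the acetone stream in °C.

Heat released by hot stream: Q = 102 × 1.04 × (352 − 202) = 15912 kJ/min
Energy balance on cold side (adiabatic exchanger): Q = ṁ_c·Cp_c·(T_c,out − T_c,in)
T_c,out = -8.89 + 15912/(242 × 2.15) = 21.692 °C

T_c,out = 21.7 °C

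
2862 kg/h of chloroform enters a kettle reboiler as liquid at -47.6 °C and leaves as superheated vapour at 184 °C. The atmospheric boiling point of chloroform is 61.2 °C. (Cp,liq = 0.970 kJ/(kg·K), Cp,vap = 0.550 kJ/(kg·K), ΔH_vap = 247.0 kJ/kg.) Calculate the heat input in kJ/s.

liquid -47.6→61.2 °C: 105.54 kJ/kg
vaporisation at 61.2 °C: 247 kJ/kg
vapour 61.2→184 °C: 67.54 kJ/kg
Δh = 105.54 + 247 + 67.54 = 420.08 kJ/kg
Q = ṁ·Δh = 2862 kg/h × 420.08 kJ/kg = 1.2023e+06 kJ/h
|Q| = 333.96 kW

Q = 334 kJ/s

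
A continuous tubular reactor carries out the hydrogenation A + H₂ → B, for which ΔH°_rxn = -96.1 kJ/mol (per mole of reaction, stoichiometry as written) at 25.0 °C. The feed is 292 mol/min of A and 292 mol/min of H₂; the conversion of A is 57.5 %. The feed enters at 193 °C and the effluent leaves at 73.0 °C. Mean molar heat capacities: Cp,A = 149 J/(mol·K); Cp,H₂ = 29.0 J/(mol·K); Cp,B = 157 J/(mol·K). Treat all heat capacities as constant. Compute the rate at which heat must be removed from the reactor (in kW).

Extent of reaction ξ = 0.575 × 292 = 167.9 mol/min
Reaction term: ξ·ΔH°_rxn = 167.9 × -96.1 = -16135 kJ/min
Sensible, feed 193→25 °C: -8732 kJ/min
Outlet flows (mol/min): A 124.1, H₂ 124.1, B 167.9
Sensible, products 25→73.0 °C: 2325.6 kJ/min
Q = ΔH = -22542 kJ/min = -375.69 kW
Heat removed = 375.69 kW

Q_out = 376 kW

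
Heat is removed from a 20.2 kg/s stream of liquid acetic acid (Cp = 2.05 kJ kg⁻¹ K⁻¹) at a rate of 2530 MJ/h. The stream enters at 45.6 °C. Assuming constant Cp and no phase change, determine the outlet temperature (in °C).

T_out = 28.6 °C

Q = 2530 MJ/h = 702.78 kJ/s
ΔT = Q/(ṁ·Cp) = 702.78/(20.2×2.05) = 16.971 K
T_out = 45.6 − 16.971 = 28.629 °C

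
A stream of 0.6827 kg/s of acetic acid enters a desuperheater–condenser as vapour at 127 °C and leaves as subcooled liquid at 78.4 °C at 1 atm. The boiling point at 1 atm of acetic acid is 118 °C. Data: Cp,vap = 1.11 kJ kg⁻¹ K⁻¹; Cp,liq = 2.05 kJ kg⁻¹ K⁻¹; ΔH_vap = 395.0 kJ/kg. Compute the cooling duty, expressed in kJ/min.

vapour 127→118 °C: -9.99 kJ/kg
condensation at 118 °C: -395 kJ/kg
liquid 118→78.4 °C: -81.18 kJ/kg
Δh = -9.99 + -395 + -81.18 = -486.17 kJ/kg
Q = ṁ·Δh = 0.6827 kg/s × -486.17 kJ/kg = -331.91 kJ/s
|Q| = 331.91 kW = 19914 kJ/min

Q_c = 19900 kJ/min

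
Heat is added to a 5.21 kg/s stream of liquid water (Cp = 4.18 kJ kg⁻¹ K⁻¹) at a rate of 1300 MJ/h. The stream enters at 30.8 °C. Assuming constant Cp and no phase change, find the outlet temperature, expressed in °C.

Q = 1300 MJ/h = 361.11 kJ/s
ΔT = Q/(ṁ·Cp) = 361.11/(5.21×4.18) = 16.582 K
T_out = 30.8 + 16.582 = 47.382 °C

T_out = 47.4 °C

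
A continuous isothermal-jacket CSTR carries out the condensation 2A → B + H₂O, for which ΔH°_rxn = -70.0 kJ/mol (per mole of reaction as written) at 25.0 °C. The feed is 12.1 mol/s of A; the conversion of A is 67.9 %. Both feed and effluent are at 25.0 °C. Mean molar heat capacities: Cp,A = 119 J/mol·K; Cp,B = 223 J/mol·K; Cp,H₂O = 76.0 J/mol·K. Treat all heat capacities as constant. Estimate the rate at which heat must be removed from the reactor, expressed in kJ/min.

Extent of reaction ξ = 0.679 × 12.1 / 2 = 4.1079 mol/s
Reaction term: ξ·ΔH°_rxn = 4.1079 × -70.0 = -287.56 kJ/s
Q = ΔH = -287.56 kJ/s = -287.56 kW
Heat removed = 17253 kJ/min

Q_out = 17300 kJ/min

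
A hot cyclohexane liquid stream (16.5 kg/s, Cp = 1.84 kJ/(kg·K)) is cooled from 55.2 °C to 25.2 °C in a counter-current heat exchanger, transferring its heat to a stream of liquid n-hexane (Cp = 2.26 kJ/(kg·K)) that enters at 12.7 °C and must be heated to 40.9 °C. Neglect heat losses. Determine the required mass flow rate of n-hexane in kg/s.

Heat released by hot stream: Q = 16.5 × 1.84 × (55.2 − 25.2) = 910.8 kJ/s
Energy balance on cold side (adiabatic exchanger): Q = ṁ_c·Cp_c·(T_c,out − T_c,in)
ṁ_c = 910.8 / [2.26 × (40.9 − 12.7)] = 14.291 kg/s

ṁ_c = 14.3 kg/s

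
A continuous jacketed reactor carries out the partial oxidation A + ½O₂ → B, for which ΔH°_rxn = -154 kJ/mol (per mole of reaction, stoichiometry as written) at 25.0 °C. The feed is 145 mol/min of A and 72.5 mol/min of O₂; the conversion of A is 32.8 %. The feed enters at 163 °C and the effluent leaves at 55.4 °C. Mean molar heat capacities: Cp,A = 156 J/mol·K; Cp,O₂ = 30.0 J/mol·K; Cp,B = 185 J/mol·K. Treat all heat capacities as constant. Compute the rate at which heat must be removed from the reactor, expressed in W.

Q_out = 166000 W

Extent of reaction ξ = 0.328 × 145 = 47.56 mol/min
Reaction term: ξ·ΔH°_rxn = 47.56 × -154 = -7324.2 kJ/min
Sensible, feed 163→25 °C: -3421.7 kJ/min
Outlet flows (mol/min): A 97.44, O₂ 48.72, B 47.56
Sensible, products 25→55.4 °C: 774.01 kJ/min
Q = ΔH = -9971.9 kJ/min = -166.2 kW
Heat removed = 166200 W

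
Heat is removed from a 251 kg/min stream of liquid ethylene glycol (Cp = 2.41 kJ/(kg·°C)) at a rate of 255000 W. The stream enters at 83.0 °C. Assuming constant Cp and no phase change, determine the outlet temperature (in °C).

T_out = 57.7 °C

Q = 255000 W = 15300 kJ/min
ΔT = Q/(ṁ·Cp) = 15300/(251×2.41) = 25.293 K
T_out = 83.0 − 25.293 = 57.707 °C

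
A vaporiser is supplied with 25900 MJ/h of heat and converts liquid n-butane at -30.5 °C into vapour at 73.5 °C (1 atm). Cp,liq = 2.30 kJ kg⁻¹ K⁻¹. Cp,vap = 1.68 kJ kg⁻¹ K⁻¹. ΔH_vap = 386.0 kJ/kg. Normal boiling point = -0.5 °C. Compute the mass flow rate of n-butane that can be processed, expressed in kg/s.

ṁ = 12.4 kg/s

Δh = 2.30×(-0.5−-30.5) + 386.0 + 1.68×(73.5−-0.5) = 579.32 kJ/kg
Q = 25900 MJ/h = 7194.4 kJ/s = 7194.4 kJ/s
ṁ = Q/Δh = 7194.4 / 579.32 = 12.419 kg/s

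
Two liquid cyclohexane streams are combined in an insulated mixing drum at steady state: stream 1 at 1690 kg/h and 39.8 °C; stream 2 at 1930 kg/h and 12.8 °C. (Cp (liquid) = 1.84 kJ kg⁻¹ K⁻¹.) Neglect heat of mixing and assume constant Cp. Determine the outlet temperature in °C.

Adiabatic, steady state ⇒ Σ ṁᵢCp,ᵢ(T_out − Tᵢ) = 0
Σ ṁᵢCp,ᵢTᵢ = 1690×1.84×39.8 + 1930×1.84×12.8 = 169220
Σ ṁᵢCp,ᵢ = 1690×1.84 + 1930×1.84 = 6660.8
T_out = 169220 / 6660.8 = 25.405 °C

T_out = 25.4 °C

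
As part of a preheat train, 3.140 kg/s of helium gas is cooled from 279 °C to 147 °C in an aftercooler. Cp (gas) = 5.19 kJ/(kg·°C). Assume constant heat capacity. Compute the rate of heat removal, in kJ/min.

Q = ṁ·Cp·ΔT = 3.140 × 5.19 × (147 − 279) = -2151.2 kJ/s
Cooling duty = 129070 kJ/min

Q_c = 129000 kJ/min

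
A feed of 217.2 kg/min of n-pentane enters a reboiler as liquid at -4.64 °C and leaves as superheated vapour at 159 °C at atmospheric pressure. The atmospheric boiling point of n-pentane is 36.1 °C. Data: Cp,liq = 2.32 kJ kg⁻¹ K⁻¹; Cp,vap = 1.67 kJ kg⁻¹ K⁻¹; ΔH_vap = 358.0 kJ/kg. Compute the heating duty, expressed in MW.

liquid -4.64→36.1 °C: 94.517 kJ/kg
vaporisation at 36.1 °C: 358 kJ/kg
vapour 36.1→159 °C: 205.24 kJ/kg
Δh = 94.517 + 358 + 205.24 = 657.76 kJ/kg
Q = ṁ·Δh = 217.2 kg/min × 657.76 kJ/kg = 142870 kJ/min
|Q| = 2381.1 kW = 2.3811 MW

Q = 2.38 MW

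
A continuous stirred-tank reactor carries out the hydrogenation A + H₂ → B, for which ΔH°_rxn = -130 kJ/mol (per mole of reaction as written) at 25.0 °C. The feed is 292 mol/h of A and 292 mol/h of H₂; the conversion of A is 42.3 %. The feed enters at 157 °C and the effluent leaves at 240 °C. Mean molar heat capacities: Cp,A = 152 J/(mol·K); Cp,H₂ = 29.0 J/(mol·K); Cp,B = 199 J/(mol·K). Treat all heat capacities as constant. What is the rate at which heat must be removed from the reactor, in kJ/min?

Extent of reaction ξ = 0.423 × 292 = 123.52 mol/h
Reaction term: ξ·ΔH°_rxn = 123.52 × -130 = -16057 kJ/h
Sensible, feed 157→25 °C: -6976.5 kJ/h
Outlet flows (mol/h): A 168.48, H₂ 168.48, B 123.52
Sensible, products 25→240 °C: 11841 kJ/h
Q = ΔH = -11192 kJ/h = -3.109 kW
Heat removed = 186.54 kJ/min

Q_out = 187 kJ/min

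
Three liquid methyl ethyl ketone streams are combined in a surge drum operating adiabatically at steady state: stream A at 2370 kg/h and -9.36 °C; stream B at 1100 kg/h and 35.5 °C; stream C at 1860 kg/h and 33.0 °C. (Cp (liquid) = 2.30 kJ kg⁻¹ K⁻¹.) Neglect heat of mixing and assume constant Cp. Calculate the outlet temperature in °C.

T_out = 14.7 °C

No heat crosses the boundary, so H_out = H_in.
Σ ṁᵢCp,ᵢTᵢ = 2370×2.30×-9.36 + 1100×2.30×35.5 + 1860×2.30×33.0 = 179970
Σ ṁᵢCp,ᵢ = 2370×2.30 + 1100×2.30 + 1860×2.30 = 12259
T_out = 179970 / 12259 = 14.68 °C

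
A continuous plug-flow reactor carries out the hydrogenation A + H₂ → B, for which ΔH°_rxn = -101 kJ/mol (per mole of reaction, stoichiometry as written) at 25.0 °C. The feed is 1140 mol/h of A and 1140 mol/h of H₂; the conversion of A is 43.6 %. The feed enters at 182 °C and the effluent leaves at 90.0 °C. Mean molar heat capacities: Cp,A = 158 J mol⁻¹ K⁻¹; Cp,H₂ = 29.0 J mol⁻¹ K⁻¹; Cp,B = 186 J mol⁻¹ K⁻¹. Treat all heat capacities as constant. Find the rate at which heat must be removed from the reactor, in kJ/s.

Extent of reaction ξ = 0.436 × 1140 = 497.04 mol/h
Reaction term: ξ·ΔH°_rxn = 497.04 × -101 = -50201 kJ/h
Sensible, feed 182→25 °C: -33469 kJ/h
Outlet flows (mol/h): A 642.96, H₂ 642.96, B 497.04
Sensible, products 25→90.0 °C: 13824 kJ/h
Q = ΔH = -69846 kJ/h = -19.402 kW
Heat removed = 19.402 kJ/s

Q_out = 19.4 kJ/s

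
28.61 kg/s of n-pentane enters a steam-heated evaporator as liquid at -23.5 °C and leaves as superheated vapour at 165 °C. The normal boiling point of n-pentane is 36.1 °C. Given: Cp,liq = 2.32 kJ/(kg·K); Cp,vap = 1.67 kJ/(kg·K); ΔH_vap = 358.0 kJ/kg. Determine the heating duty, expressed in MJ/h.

Q = 73300 MJ/h

liquid -23.5→36.1 °C: 138.27 kJ/kg
vaporisation at 36.1 °C: 358 kJ/kg
vapour 36.1→165 °C: 215.26 kJ/kg
Δh = 138.27 + 358 + 215.26 = 711.53 kJ/kg
Q = ṁ·Δh = 28.61 kg/s × 711.53 kJ/kg = 20357 kJ/s
|Q| = 20357 kW = 73285 MJ/h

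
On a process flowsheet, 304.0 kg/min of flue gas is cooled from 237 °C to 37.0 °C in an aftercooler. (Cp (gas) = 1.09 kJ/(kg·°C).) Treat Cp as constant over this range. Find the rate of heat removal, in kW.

Q_c = 1100 kW

Q = ṁ·Cp·ΔT = 304.0 × 1.09 × (37.0 − 237) = -66272 kJ/min
Converting: 66272 / 60 s = 1104.5 kW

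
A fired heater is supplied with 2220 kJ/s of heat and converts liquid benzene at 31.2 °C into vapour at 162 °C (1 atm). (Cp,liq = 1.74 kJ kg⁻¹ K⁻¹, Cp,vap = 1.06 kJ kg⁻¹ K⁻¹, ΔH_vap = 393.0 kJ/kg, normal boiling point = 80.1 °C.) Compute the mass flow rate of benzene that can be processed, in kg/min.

ṁ = 236 kg/min

Δh = 1.74×(80.1−31.2) + 393.0 + 1.06×(162−80.1) = 564.9 kJ/kg
Q = 2220 kJ/s = 2220 kJ/s = 133200 kJ/min
ṁ = Q/Δh = 133200 / 564.9 = 235.79 kg/min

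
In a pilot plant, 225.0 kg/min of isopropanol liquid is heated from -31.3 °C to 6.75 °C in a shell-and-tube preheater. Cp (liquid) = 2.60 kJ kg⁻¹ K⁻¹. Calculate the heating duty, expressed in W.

Q = 371000 W

Q = ṁ·Cp·ΔT = 225.0 × 2.60 × (6.75 − -31.3) = 22259 kJ/min
Converting: 22259 / 60 s = 370.99 kW
Heating duty = 370990 W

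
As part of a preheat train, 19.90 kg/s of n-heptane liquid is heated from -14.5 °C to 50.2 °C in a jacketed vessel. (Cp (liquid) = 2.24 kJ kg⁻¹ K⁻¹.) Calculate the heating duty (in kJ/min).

Q = 173000 kJ/min

Q = ṁ·Cp·ΔT = 19.90 × 2.24 × (50.2 − -14.5) = 2884.1 kJ/s
Heating duty = 173040 kJ/min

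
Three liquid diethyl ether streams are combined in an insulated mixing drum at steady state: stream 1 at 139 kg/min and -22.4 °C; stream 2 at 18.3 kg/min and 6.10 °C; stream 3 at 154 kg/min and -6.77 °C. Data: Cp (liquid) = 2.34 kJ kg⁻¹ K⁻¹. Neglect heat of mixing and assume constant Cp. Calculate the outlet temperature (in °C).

Adiabatic, steady state ⇒ Σ ṁᵢCp,ᵢ(T_out − Tᵢ) = 0
Σ ṁᵢCp,ᵢTᵢ = 139×2.34×-22.4 + 18.3×2.34×6.10 + 154×2.34×-6.77 = -9464.2
Σ ṁᵢCp,ᵢ = 139×2.34 + 18.3×2.34 + 154×2.34 = 728.44
T_out = -9464.2 / 728.44 = -12.992 °C

T_out = -13.0 °C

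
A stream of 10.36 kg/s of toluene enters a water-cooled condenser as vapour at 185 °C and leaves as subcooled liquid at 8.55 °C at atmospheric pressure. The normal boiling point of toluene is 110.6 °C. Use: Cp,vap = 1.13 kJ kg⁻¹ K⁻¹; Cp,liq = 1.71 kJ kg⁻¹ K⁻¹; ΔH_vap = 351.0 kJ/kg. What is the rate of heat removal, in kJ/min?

Q_c = 379000 kJ/min

vapour 185→110.6 °C: -84.072 kJ/kg
condensation at 110.6 °C: -351 kJ/kg
liquid 110.6→8.55 °C: -174.51 kJ/kg
Δh = -84.072 + -351 + -174.51 = -609.58 kJ/kg
Q = ṁ·Δh = 10.36 kg/s × -609.58 kJ/kg = -6315.2 kJ/s
|Q| = 6315.2 kW = 378910 kJ/min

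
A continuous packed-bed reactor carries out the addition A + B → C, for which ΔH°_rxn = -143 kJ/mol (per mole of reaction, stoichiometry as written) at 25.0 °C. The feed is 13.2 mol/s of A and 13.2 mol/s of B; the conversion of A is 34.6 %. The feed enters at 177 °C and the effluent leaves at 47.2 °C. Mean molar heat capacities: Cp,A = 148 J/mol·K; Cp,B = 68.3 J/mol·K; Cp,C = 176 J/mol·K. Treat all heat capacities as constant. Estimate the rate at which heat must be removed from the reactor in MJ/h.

Q_out = 3700 MJ/h

Extent of reaction ξ = 0.346 × 13.2 = 4.5672 mol/s
Reaction term: ξ·ΔH°_rxn = 4.5672 × -143 = -653.11 kJ/s
Sensible, feed 177→25 °C: -433.98 kJ/s
Outlet flows (mol/s): A 8.6328, B 8.6328, C 4.5672
Sensible, products 25→47.2 °C: 59.298 kJ/s
Q = ΔH = -1027.8 kJ/s = -1027.8 kW
Heat removed = 3700.1 MJ/h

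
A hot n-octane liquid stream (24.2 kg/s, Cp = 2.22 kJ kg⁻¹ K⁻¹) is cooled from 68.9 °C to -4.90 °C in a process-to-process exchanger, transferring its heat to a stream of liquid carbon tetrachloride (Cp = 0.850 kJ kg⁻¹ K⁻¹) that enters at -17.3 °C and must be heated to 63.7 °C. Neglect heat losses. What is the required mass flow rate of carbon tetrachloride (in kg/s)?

Heat released by hot stream: Q = 24.2 × 2.22 × (68.9 − -4.90) = 3964.8 kJ/s
Energy balance on cold side (adiabatic exchanger): Q = ṁ_c·Cp_c·(T_c,out − T_c,in)
ṁ_c = 3964.8 / [0.850 × (63.7 − -17.3)] = 57.587 kg/s

ṁ_c = 57.6 kg/s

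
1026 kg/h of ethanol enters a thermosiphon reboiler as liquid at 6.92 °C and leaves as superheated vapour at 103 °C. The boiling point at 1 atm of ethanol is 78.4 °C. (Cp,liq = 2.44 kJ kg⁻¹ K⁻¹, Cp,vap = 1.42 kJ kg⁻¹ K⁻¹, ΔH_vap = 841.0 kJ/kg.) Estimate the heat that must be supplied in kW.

Q = 299 kW

liquid 6.92→78.4 °C: 174.41 kJ/kg
vaporisation at 78.4 °C: 841 kJ/kg
vapour 78.4→103 °C: 34.932 kJ/kg
Δh = 174.41 + 841 + 34.932 = 1050.3 kJ/kg
Q = ṁ·Δh = 1026 kg/h × 1050.3 kJ/kg = 1.0777e+06 kJ/h
|Q| = 299.35 kW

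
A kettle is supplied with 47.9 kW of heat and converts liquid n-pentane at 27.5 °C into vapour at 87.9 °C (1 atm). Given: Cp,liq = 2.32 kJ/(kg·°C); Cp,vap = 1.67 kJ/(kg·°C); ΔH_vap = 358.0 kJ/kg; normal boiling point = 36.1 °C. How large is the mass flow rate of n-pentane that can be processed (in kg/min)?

Δh = 2.32×(36.1−27.5) + 358.0 + 1.67×(87.9−36.1) = 464.46 kJ/kg
Q = 47.9 kW = 47.9 kJ/s = 2874 kJ/min
ṁ = Q/Δh = 2874 / 464.46 = 6.1879 kg/min

ṁ = 6.19 kg/min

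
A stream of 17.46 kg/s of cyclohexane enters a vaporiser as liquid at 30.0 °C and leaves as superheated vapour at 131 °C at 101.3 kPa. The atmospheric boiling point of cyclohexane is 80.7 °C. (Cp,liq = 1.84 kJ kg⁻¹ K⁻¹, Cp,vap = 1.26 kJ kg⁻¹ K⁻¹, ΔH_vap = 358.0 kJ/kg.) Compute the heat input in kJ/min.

Q = 539000 kJ/min

liquid 30.0→80.7 °C: 93.288 kJ/kg
vaporisation at 80.7 °C: 358 kJ/kg
vapour 80.7→131 °C: 63.378 kJ/kg
Δh = 93.288 + 358 + 63.378 = 514.67 kJ/kg
Q = ṁ·Δh = 17.46 kg/s × 514.67 kJ/kg = 8986.1 kJ/s
|Q| = 8986.1 kW = 539160 kJ/min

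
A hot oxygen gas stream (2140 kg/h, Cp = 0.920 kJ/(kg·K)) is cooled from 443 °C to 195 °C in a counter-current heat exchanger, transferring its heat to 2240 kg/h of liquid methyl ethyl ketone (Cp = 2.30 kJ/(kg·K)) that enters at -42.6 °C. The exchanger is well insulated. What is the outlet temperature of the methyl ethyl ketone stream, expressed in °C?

Heat released by hot stream: Q = 2140 × 0.920 × (443 − 195) = 488260 kJ/h
Energy balance on cold side (adiabatic exchanger): Q = ṁ_c·Cp_c·(T_c,out − T_c,in)
T_c,out = -42.6 + 488260/(2240 × 2.30) = 52.171 °C

T_c,out = 52.2 °C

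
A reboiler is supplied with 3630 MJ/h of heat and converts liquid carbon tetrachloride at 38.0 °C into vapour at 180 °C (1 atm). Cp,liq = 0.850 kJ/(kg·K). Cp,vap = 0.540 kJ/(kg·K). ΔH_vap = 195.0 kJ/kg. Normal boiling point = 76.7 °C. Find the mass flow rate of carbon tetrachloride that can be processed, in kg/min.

Δh = 0.850×(76.7−38.0) + 195.0 + 0.540×(180−76.7) = 283.68 kJ/kg
Q = 3630 MJ/h = 1008.3 kJ/s = 60500 kJ/min
ṁ = Q/Δh = 60500 / 283.68 = 213.27 kg/min

ṁ = 213 kg/min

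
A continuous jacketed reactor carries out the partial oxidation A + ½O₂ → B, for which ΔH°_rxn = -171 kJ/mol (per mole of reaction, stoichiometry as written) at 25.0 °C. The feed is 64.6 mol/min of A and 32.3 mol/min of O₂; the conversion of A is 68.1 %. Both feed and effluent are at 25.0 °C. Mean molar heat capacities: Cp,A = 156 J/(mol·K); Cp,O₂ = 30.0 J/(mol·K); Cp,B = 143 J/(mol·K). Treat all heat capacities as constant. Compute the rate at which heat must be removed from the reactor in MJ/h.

Extent of reaction ξ = 0.681 × 64.6 = 43.993 mol/min
Reaction term: ξ·ΔH°_rxn = 43.993 × -171 = -7522.7 kJ/min
Q = ΔH = -7522.7 kJ/min = -125.38 kW
Heat removed = 451.36 MJ/h

Q_out = 451 MJ/h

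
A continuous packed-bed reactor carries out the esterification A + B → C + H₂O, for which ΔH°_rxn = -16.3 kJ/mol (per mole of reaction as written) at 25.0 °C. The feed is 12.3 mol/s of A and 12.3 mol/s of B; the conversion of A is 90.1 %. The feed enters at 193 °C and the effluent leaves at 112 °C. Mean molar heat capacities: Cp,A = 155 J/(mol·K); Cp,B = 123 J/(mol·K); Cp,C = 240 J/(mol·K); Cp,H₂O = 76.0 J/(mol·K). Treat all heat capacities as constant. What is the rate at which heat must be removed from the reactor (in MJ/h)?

Q_out = 1520 MJ/h

Extent of reaction ξ = 0.901 × 12.3 = 11.082 mol/s
Reaction term: ξ·ΔH°_rxn = 11.082 × -16.3 = -180.64 kJ/s
Sensible, feed 193→25 °C: -574.46 kJ/s
Outlet flows (mol/s): A 1.2177, B 1.2177, C 11.082, H₂O 11.082
Sensible, products 25→112 °C: 334.13 kJ/s
Q = ΔH = -420.97 kJ/s = -420.97 kW
Heat removed = 1515.5 MJ/h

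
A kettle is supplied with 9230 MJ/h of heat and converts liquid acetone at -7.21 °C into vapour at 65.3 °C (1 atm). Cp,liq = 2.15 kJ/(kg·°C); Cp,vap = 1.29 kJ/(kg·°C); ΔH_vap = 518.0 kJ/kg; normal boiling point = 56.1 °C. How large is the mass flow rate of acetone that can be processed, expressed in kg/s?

Δh = 2.15×(56.1−-7.21) + 518.0 + 1.29×(65.3−56.1) = 665.98 kJ/kg
Q = 9230 MJ/h = 2563.9 kJ/s = 2563.9 kJ/s
ṁ = Q/Δh = 2563.9 / 665.98 = 3.8498 kg/s

ṁ = 3.85 kg/s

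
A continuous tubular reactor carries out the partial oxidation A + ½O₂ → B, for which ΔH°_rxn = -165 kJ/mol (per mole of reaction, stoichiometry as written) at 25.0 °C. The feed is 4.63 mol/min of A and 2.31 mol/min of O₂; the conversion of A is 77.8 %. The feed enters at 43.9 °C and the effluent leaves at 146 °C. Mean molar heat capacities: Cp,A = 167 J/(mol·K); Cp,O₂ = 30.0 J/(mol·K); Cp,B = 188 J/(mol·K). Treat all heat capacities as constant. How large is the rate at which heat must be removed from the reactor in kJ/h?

Extent of reaction ξ = 0.778 × 4.63 = 3.6021 mol/min
Reaction term: ξ·ΔH°_rxn = 3.6021 × -165 = -594.35 kJ/min
Sensible, feed 43.9→25 °C: -15.923 kJ/min
Outlet flows (mol/min): A 1.0279, O₂ 0.50893, B 3.6021
Sensible, products 25→146 °C: 104.56 kJ/min
Q = ΔH = -505.72 kJ/min = -8.4286 kW
Heat removed = 30343 kJ/h

Q_out = 30300 kJ/h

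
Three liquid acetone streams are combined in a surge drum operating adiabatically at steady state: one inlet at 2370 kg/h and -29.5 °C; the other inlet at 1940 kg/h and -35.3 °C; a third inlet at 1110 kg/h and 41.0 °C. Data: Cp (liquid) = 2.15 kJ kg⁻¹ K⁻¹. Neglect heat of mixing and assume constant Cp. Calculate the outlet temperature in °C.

T_out = -17.1 °C

Energy balance with Q = 0: Σ ṁᵢCp,ᵢ(T_out − Tᵢ) = 0
T_out = Σ ṁᵢCp,ᵢTᵢ / Σ ṁᵢCp,ᵢ
      = -199710 / 11653 = -17.138 °C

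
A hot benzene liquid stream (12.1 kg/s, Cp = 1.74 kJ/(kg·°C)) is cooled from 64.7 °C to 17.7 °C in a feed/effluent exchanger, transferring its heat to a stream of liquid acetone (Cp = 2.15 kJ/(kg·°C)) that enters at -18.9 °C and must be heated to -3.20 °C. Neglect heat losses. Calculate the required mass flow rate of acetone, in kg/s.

Heat released by hot stream: Q = 12.1 × 1.74 × (64.7 − 17.7) = 989.54 kJ/s
Energy balance on cold side (adiabatic exchanger): Q = ṁ_c·Cp_c·(T_c,out − T_c,in)
ṁ_c = 989.54 / [2.15 × (-3.20 − -18.9)] = 29.315 kg/s

ṁ_c = 29.3 kg/s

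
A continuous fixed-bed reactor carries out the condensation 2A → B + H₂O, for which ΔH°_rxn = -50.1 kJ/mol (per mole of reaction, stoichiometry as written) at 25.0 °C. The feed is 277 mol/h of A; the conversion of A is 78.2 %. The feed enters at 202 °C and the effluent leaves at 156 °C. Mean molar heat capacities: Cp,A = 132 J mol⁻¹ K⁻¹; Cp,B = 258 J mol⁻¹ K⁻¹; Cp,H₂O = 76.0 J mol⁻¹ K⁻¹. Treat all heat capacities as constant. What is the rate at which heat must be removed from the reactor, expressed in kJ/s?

Extent of reaction ξ = 0.782 × 277 / 2 = 108.31 mol/h
Reaction term: ξ·ΔH°_rxn = 108.31 × -50.1 = -5426.2 kJ/h
Sensible, feed 202→25 °C: -6471.8 kJ/h
Outlet flows (mol/h): A 60.386, B 108.31, H₂O 108.31
Sensible, products 25→156 °C: 5783.1 kJ/h
Q = ΔH = -6114.9 kJ/h = -1.6986 kW
Heat removed = 1.6986 kJ/s

Q_out = 1.70 kJ/s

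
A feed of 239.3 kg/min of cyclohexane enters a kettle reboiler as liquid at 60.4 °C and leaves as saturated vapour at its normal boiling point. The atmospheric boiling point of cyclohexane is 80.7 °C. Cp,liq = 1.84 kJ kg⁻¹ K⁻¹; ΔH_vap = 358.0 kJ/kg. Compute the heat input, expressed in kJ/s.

Q = 1580 kJ/s

liquid 60.4→80.7 °C: 37.352 kJ/kg
vaporisation at 80.7 °C: 358 kJ/kg
Δh = 37.352 + 358 = 395.35 kJ/kg
Q = ṁ·Δh = 239.3 kg/min × 395.35 kJ/kg = 94608 kJ/min
|Q| = 1576.8 kW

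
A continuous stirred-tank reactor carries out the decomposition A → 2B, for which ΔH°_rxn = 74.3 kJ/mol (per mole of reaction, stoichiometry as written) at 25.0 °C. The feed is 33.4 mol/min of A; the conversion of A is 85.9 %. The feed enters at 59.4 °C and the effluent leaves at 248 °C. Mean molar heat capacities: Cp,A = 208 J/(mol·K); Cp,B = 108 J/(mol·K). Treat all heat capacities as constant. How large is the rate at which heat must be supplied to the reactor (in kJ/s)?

Extent of reaction ξ = 0.859 × 33.4 = 28.691 mol/min
Reaction term: ξ·ΔH°_rxn = 28.691 × 74.3 = 2131.7 kJ/min
Sensible, feed 59.4→25 °C: -238.98 kJ/min
Outlet flows (mol/min): A 4.7094, B 57.381
Sensible, products 25→248 °C: 1600.4 kJ/min
Q = ΔH = 3493.1 kJ/min = 58.219 kW
Heat supplied = 58.219 kJ/s

Q_in = 58.2 kJ/s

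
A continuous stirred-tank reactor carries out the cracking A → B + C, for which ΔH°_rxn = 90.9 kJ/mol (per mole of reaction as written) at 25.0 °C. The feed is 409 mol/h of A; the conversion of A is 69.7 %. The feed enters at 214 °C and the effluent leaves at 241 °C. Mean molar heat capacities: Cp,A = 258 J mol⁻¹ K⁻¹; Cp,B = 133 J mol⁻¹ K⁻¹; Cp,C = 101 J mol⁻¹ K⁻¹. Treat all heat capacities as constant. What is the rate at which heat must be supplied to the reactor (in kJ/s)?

Q_in = 7.58 kJ/s

Extent of reaction ξ = 0.697 × 409 = 285.07 mol/h
Reaction term: ξ·ΔH°_rxn = 285.07 × 90.9 = 25913 kJ/h
Sensible, feed 214→25 °C: -19944 kJ/h
Outlet flows (mol/h): A 123.93, B 285.07, C 285.07
Sensible, products 25→241 °C: 21315 kJ/h
Q = ΔH = 27284 kJ/h = 7.579 kW
Heat supplied = 7.579 kJ/s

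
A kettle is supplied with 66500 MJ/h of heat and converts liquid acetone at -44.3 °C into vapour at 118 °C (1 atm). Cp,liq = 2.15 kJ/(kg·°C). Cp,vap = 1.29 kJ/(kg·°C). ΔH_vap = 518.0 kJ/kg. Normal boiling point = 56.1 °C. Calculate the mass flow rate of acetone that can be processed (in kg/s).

Δh = 2.15×(56.1−-44.3) + 518.0 + 1.29×(118−56.1) = 813.71 kJ/kg
Q = 66500 MJ/h = 18472 kJ/s = 18472 kJ/s
ṁ = Q/Δh = 18472 / 813.71 = 22.701 kg/s

ṁ = 22.7 kg/s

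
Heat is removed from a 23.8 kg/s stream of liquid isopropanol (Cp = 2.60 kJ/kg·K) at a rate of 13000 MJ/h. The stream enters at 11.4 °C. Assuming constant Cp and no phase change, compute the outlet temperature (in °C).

Q = 13000 MJ/h = 3611.1 kJ/s
ΔT = Q/(ṁ·Cp) = 3611.1/(23.8×2.60) = 58.357 K
T_out = 11.4 − 58.357 = -46.957 °C

T_out = -47.0 °C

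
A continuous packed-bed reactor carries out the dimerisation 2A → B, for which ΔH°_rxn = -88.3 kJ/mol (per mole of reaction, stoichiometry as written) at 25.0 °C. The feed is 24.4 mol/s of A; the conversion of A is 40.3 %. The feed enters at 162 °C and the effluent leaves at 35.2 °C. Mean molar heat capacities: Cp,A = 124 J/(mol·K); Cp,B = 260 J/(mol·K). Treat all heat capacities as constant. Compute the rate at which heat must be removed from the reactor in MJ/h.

Q_out = 2940 MJ/h

Extent of reaction ξ = 0.403 × 24.4 / 2 = 4.9166 mol/s
Reaction term: ξ·ΔH°_rxn = 4.9166 × -88.3 = -434.14 kJ/s
Sensible, feed 162→25 °C: -414.51 kJ/s
Outlet flows (mol/s): A 14.567, B 4.9166
Sensible, products 25→35.2 °C: 31.463 kJ/s
Q = ΔH = -817.18 kJ/s = -817.18 kW
Heat removed = 2941.8 MJ/h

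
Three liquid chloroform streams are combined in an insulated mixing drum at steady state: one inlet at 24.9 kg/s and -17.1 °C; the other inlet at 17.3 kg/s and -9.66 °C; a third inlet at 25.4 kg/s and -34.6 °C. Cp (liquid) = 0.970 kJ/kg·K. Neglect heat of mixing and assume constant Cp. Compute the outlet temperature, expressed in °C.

Energy balance with Q = 0: Σ ṁᵢCp,ᵢ(T_out − Tᵢ) = 0
Σ ṁᵢCp,ᵢTᵢ = 24.9×0.970×-17.1 + 17.3×0.970×-9.66 + 25.4×0.970×-34.6 = -1427.6
Σ ṁᵢCp,ᵢ = 24.9×0.970 + 17.3×0.970 + 25.4×0.970 = 65.572
T_out = -1427.6 / 65.572 = -21.771 °C

T_out = -21.8 °C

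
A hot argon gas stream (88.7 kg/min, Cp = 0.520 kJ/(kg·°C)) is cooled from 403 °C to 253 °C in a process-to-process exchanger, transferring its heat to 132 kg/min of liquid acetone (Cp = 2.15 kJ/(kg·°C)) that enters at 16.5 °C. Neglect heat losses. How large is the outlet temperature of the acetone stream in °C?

Heat released by hot stream: Q = 88.7 × 0.520 × (403 − 253) = 6918.6 kJ/min
Energy balance on cold side (adiabatic exchanger): Q = ṁ_c·Cp_c·(T_c,out − T_c,in)
T_c,out = 16.5 + 6918.6/(132 × 2.15) = 40.878 °C

T_c,out = 40.9 °C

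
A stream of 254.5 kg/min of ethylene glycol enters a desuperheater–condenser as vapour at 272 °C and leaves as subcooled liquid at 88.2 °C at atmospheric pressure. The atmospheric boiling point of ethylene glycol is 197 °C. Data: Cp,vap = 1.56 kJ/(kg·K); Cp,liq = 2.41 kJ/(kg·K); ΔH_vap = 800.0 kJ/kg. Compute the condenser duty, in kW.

Q_c = 5000 kW

vapour 272→197 °C: -117 kJ/kg
condensation at 197 °C: -800 kJ/kg
liquid 197→88.2 °C: -262.21 kJ/kg
Δh = -117 + -800 + -262.21 = -1179.2 kJ/kg
Q = ṁ·Δh = 254.5 kg/min × -1179.2 kJ/kg = -300110 kJ/min
|Q| = 5001.8 kW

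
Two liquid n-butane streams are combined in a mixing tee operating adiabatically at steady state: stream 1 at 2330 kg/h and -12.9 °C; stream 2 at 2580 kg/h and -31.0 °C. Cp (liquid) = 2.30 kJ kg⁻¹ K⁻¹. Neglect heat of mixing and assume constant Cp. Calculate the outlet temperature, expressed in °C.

T_out = -22.4 °C

Energy balance with Q = 0: Σ ṁᵢCp,ᵢ(T_out − Tᵢ) = 0
T_out = Σ ṁᵢCp,ᵢTᵢ / Σ ṁᵢCp,ᵢ
      = -253090 / 11293 = -22.411 °C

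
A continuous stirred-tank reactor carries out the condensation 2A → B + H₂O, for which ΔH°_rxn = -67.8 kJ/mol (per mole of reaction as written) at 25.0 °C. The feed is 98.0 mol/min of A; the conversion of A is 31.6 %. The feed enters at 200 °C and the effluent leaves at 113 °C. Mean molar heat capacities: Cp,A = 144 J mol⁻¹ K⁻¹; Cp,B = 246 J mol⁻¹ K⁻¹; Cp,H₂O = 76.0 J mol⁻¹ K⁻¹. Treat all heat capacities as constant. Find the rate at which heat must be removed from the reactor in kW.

Q_out = 37.2 kW

Extent of reaction ξ = 0.316 × 98.0 / 2 = 15.484 mol/min
Reaction term: ξ·ΔH°_rxn = 15.484 × -67.8 = -1049.8 kJ/min
Sensible, feed 200→25 °C: -2469.6 kJ/min
Outlet flows (mol/min): A 67.032, B 15.484, H₂O 15.484
Sensible, products 25→113 °C: 1288.2 kJ/min
Q = ΔH = -2231.2 kJ/min = -37.187 kW
Heat removed = 37.187 kW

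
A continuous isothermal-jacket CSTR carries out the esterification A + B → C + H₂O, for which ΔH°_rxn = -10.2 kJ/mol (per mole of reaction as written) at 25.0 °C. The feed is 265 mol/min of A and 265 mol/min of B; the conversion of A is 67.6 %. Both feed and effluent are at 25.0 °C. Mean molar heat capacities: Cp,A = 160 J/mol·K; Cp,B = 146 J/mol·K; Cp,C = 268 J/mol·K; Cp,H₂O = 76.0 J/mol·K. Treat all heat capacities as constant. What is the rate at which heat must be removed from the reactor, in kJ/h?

Q_out = 110000 kJ/h

Extent of reaction ξ = 0.676 × 265 = 179.14 mol/min
Reaction term: ξ·ΔH°_rxn = 179.14 × -10.2 = -1827.2 kJ/min
Q = ΔH = -1827.2 kJ/min = -30.454 kW
Heat removed = 109630 kJ/h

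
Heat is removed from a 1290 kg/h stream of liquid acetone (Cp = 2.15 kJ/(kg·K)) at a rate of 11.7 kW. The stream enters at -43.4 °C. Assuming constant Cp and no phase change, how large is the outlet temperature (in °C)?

T_out = -58.6 °C

Q = 11.7 kW = 42120 kJ/h
ΔT = Q/(ṁ·Cp) = 42120/(1290×2.15) = 15.187 K
T_out = -43.4 − 15.187 = -58.587 °C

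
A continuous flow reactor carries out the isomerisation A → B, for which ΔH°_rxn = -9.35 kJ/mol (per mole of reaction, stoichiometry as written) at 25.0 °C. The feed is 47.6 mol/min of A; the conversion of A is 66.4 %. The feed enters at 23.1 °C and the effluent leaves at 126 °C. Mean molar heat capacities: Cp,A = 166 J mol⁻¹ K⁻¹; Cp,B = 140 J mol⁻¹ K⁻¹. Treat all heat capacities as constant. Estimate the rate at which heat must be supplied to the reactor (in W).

Q_in = 7240 W

Extent of reaction ξ = 0.664 × 47.6 = 31.606 mol/min
Reaction term: ξ·ΔH°_rxn = 31.606 × -9.35 = -295.52 kJ/min
Sensible, feed 23.1→25 °C: 15.013 kJ/min
Outlet flows (mol/min): A 15.994, B 31.606
Sensible, products 25→126 °C: 715.06 kJ/min
Q = ΔH = 434.56 kJ/min = 7.2426 kW
Heat supplied = 7242.6 W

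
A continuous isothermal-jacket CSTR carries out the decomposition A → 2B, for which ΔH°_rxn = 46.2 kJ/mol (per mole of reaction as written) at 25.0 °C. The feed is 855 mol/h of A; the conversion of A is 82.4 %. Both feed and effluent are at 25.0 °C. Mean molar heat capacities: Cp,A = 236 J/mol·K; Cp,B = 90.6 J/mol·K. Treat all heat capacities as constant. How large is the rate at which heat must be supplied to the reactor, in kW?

Extent of reaction ξ = 0.824 × 855 = 704.52 mol/h
Reaction term: ξ·ΔH°_rxn = 704.52 × 46.2 = 32549 kJ/h
Q = ΔH = 32549 kJ/h = 9.0413 kW
Heat supplied = 9.0413 kW

Q_in = 9.04 kW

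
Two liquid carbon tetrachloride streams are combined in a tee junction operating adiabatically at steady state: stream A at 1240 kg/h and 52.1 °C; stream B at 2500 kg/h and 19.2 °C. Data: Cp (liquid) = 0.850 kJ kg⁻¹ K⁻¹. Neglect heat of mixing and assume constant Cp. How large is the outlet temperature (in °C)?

T_out = 30.1 °C

No heat crosses the boundary, so H_out = H_in.
T_out = Σ ṁᵢCp,ᵢTᵢ / Σ ṁᵢCp,ᵢ
      = 95713 / 3179 = 30.108 °C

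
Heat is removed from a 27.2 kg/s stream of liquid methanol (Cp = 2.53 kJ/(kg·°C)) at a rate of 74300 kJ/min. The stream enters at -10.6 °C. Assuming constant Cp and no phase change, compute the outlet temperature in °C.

Q = 74300 kJ/min = 1238.3 kJ/s
ΔT = Q/(ṁ·Cp) = 1238.3/(27.2×2.53) = 17.995 K
T_out = -10.6 − 17.995 = -28.595 °C

T_out = -28.6 °C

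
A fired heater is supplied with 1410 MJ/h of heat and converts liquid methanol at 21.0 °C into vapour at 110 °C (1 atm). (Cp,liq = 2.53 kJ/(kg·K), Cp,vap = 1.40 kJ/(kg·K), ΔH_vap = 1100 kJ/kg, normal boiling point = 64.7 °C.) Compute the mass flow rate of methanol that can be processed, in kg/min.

Δh = 2.53×(64.7−21.0) + 1100 + 1.40×(110−64.7) = 1274 kJ/kg
Q = 1410 MJ/h = 391.67 kJ/s = 23500 kJ/min
ṁ = Q/Δh = 23500 / 1274 = 18.446 kg/min

ṁ = 18.4 kg/min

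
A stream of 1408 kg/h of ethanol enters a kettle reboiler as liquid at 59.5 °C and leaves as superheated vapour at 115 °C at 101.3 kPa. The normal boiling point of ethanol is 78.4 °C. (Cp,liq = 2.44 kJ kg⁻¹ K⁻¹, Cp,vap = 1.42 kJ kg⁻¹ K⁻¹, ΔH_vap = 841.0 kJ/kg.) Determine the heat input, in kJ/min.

liquid 59.5→78.4 °C: 46.116 kJ/kg
vaporisation at 78.4 °C: 841 kJ/kg
vapour 78.4→115 °C: 51.972 kJ/kg
Δh = 46.116 + 841 + 51.972 = 939.09 kJ/kg
Q = ṁ·Δh = 1408 kg/h × 939.09 kJ/kg = 1.3222e+06 kJ/h
|Q| = 367.29 kW = 22037 kJ/min

Q = 22000 kJ/min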